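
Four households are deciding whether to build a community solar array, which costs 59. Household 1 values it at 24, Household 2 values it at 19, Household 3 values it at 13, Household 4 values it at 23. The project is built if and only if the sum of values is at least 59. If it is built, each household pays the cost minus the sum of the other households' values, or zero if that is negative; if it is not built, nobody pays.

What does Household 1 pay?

4

Total value 79 ≥ cost 59, so the project is built.
The other households' values sum to 55.
Cost minus that sum is 59 - 55 = 4.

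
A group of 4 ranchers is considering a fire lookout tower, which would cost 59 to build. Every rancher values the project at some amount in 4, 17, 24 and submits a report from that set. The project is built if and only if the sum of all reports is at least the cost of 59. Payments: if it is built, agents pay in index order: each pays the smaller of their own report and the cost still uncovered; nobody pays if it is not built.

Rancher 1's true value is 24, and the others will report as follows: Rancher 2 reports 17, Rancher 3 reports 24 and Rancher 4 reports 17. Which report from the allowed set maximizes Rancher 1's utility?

Report 4: project built, pays 4, utility 24 - 4 = 20.
Report 17: project built, pays 17, utility 24 - 17 = 7.
Report 24: project built, pays 24, utility 24 - 24 = 0.
The best choice is 4 with utility 20.

4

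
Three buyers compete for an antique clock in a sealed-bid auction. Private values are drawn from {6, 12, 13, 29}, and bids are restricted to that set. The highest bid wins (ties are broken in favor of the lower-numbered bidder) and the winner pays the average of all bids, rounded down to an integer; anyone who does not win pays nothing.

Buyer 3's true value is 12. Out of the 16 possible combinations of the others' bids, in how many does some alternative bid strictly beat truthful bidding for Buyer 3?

Others bid (6, 12): truth gives 0; bid 13 gives 2 > 0. Violating.
Others bid (12, 6): truth gives 0; bid 13 gives 2 > 0. Violating.
Others bid (6, 6): truth gives 4; no alternative beats it.
Others bid (6, 13): truth gives 0; no alternative beats it.
(Checking all 16 profiles: 2 have a profitable deviation, 14 do not.)

2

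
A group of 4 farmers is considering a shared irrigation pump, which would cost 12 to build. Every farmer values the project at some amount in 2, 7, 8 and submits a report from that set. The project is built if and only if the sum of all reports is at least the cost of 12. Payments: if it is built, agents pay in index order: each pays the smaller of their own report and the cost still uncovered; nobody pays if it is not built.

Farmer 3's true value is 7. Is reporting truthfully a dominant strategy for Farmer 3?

No

Consider the case where Farmer 1 reports 2, Farmer 2 reports 2 and Farmer 4 reports 7.
Truthful report 7: project built, pays 7, utility 7 - 7 = 0.
Report 2 instead: project built, pays 2, utility 7 - 2 = 5.
Since 5 > 0, reporting 2 is strictly better here, so truthful reporting is not dominant.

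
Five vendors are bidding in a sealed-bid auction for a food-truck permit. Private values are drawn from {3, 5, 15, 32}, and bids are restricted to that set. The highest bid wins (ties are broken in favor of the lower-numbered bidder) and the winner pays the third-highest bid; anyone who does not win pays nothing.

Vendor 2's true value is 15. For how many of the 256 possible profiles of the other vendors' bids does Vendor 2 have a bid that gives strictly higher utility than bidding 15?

Others bid (3, 3, 3, 32): truth gives 0; bid 32 gives 12 > 0. Violating.
Others bid (3, 3, 5, 32): truth gives 0; bid 32 gives 10 > 0. Violating.
Others bid (3, 3, 32, 3): truth gives 0; bid 32 gives 12 > 0. Violating.
Others bid (3, 3, 32, 5): truth gives 0; bid 32 gives 10 > 0. Violating.
Others bid (3, 3, 3, 3): truth gives 12; no alternative beats it.
Others bid (3, 3, 3, 5): truth gives 12; no alternative beats it.
(Checking all 256 profiles: 32 have a profitable deviation, 224 do not.)

32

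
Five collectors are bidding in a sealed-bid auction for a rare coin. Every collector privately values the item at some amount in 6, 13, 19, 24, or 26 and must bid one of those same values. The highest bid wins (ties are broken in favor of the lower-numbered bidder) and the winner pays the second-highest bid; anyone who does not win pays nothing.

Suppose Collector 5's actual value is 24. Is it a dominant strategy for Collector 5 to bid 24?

Yes

Check each profile of the others' bids and compare truth against every alternative bid.
Others bid (6, 6, 6, 6): truth gives 18, best alternative gives 18.
Others bid (6, 6, 6, 13): truth gives 11, best alternative gives 11.
Others bid (6, 6, 13, 6): truth gives 11, best alternative gives 11.
Others bid (6, 6, 13, 13): truth gives 11, best alternative gives 11.
Others bid (6, 13, 6, 6): truth gives 11, best alternative gives 11.
Others bid (6, 13, 6, 13): truth gives 11, best alternative gives 11.
(Remaining 619 profiles checked similarly; truth is weakly best in each.)
In every case the truthful bid is at least as good as any alternative, so it is a dominant strategy.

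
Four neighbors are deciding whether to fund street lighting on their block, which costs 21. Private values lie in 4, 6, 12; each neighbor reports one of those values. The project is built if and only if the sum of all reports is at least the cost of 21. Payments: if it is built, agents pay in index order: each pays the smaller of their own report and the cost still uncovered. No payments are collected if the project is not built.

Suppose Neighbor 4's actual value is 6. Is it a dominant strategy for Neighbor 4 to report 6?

Check each profile of the others' reports and compare truth against every alternative report.
Others report (4, 6, 12): truth gives 6, best alternative gives 6.
Others report (4, 12, 6): truth gives 6, best alternative gives 6.
Others report (4, 12, 12): truth gives 6, best alternative gives 6.
Others report (6, 4, 12): truth gives 6, best alternative gives 6.
Others report (6, 6, 12): truth gives 6, best alternative gives 6.
Others report (6, 12, 4): truth gives 6, best alternative gives 6.
(Remaining 21 profiles checked similarly; truth is weakly best in each.)
In every case the truthful report is at least as good as any alternative, so it is a dominant strategy.

Yes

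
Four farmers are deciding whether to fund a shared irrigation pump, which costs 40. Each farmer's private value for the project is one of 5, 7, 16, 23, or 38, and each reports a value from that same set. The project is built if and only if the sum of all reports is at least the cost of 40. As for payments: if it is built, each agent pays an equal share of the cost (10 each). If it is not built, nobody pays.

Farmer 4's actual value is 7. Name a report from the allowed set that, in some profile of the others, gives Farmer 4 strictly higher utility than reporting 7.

Suppose Farmer 1 reports 5, Farmer 2 reports 5 and Farmer 3 reports 23.
Report 7: project built, pays 10, utility 7 - 10 = -3.
Report 5: project not built, utility 0.
So reporting 5 beats truth here (0 > -3).

5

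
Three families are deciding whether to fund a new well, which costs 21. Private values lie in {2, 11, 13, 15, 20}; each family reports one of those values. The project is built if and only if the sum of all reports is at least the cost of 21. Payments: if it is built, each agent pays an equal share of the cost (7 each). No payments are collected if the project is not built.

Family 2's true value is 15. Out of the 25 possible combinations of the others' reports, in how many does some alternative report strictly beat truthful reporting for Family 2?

1

Others report (2, 2): truth gives 0; report 20 gives 8 > 0. Violating.
Others report (2, 11): truth gives 8; no alternative beats it.
Others report (2, 13): truth gives 8; no alternative beats it.
(Checking all 25 profiles: 1 has a profitable deviation, 24 do not.)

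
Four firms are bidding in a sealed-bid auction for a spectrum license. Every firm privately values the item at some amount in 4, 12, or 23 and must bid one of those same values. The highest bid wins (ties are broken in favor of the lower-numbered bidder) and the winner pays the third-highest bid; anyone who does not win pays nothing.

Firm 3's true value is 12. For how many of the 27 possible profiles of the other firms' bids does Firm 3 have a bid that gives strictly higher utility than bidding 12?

Others bid (4, 4, 23): truth gives 0; bid 23 gives 8 > 0. Violating.
Others bid (4, 12, 4): truth gives 0; bid 23 gives 8 > 0. Violating.
Others bid (12, 4, 4): truth gives 0; bid 23 gives 8 > 0. Violating.
Others bid (4, 4, 4): truth gives 8; no alternative beats it.
Others bid (4, 4, 12): truth gives 8; no alternative beats it.
(Checking all 27 profiles: 3 have a profitable deviation, 24 do not.)

3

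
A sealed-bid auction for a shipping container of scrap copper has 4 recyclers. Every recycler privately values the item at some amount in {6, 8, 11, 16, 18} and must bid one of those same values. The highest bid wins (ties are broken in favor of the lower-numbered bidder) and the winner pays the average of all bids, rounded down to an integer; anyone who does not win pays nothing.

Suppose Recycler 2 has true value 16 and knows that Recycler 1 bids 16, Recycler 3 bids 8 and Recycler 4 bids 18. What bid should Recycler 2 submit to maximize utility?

18

Bid 6: loses, pays 0, utility 0.
Bid 8: loses, pays 0, utility 0.
Bid 11: loses, pays 0, utility 0.
Bid 16: loses, pays 0, utility 0.
Bid 18: wins, pays 15, utility 16 - 15 = 1.
The best choice is 18 with utility 1.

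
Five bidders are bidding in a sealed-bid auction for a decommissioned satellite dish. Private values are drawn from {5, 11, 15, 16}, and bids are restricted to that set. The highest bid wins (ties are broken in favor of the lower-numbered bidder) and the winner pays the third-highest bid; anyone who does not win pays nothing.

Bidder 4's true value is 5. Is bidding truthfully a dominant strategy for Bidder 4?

Check each profile of the others' bids and compare truth against every alternative bid.
Others bid (5, 5, 5, 5): truth gives 0, best alternative gives 0.
Others bid (5, 5, 5, 11): truth gives 0, best alternative gives 0.
Others bid (5, 5, 5, 15): truth gives 0, best alternative gives 0.
Others bid (5, 5, 5, 16): truth gives 0, best alternative gives 0.
Others bid (5, 5, 11, 5): truth gives 0, best alternative gives 0.
Others bid (5, 5, 11, 11): truth gives 0, best alternative gives 0.
(Remaining 250 profiles checked similarly; truth is weakly best in each.)
In every case the truthful bid is at least as good as any alternative, so it is a dominant strategy.

Yes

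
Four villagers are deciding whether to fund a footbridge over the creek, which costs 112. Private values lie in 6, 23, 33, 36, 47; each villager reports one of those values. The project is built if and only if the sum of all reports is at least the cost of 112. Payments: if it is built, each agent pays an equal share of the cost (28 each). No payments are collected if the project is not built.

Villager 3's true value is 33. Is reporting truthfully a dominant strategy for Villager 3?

No

Consider the case where Villager 1 reports 6, Villager 2 reports 23 and Villager 4 reports 36.
Truthful report 33: project not built, utility 0.
Report 47 instead: project built, pays 28, utility 33 - 28 = 5.
Since 5 > 0, reporting 47 is strictly better here, so truthful reporting is not dominant.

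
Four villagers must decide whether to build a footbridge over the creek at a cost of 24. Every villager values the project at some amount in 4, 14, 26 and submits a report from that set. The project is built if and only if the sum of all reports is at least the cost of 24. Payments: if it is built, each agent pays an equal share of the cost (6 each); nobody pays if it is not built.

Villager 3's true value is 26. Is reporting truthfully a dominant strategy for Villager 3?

Check each profile of the others' reports and compare truth against every alternative report.
Others report (4, 4, 4): truth gives 20, best alternative gives 20.
Others report (4, 4, 14): truth gives 20, best alternative gives 20.
Others report (4, 4, 26): truth gives 20, best alternative gives 20.
Others report (4, 14, 4): truth gives 20, best alternative gives 20.
Others report (4, 14, 14): truth gives 20, best alternative gives 20.
Others report (4, 14, 26): truth gives 20, best alternative gives 20.
(Remaining 21 profiles checked similarly; truth is weakly best in each.)
In every case the truthful report is at least as good as any alternative, so it is a dominant strategy.

Yes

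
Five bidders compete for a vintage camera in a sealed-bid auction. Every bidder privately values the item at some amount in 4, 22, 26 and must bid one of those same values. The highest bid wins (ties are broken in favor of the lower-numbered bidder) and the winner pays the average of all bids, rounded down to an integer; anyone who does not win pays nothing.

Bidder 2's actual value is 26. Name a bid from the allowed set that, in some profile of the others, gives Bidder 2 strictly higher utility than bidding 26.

Suppose Bidder 1 bids 4, Bidder 3 bids 4, Bidder 4 bids 4 and Bidder 5 bids 4.
Bid 26: wins, pays 8, utility 26 - 8 = 18.
Bid 22: wins, pays 7, utility 26 - 7 = 19.
So bidding 22 beats truth here (19 > 18).

22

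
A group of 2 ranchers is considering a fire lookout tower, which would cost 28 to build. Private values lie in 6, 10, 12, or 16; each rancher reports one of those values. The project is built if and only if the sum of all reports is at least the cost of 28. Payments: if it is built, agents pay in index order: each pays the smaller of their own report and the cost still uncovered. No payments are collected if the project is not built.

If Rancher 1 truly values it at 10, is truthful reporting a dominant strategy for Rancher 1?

Yes

Check each profile of the others' reports and compare truth against every alternative report.
Others report (6): truth gives 0, best alternative gives 0.
Others report (10): truth gives 0, best alternative gives 0.
Others report (12): truth gives 0, best alternative gives 0.
Others report (16): truth gives 0, best alternative gives 0.
In every case the truthful report is at least as good as any alternative, so it is a dominant strategy.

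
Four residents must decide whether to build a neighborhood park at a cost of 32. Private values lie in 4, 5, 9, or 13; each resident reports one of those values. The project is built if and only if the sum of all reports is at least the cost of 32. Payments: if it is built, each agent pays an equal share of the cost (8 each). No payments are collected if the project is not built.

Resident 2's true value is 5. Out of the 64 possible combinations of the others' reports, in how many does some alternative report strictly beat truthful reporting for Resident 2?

7

Others report (5, 9, 13): truth gives -3; report 4 gives 0 > -3. Violating.
Others report (5, 13, 9): truth gives -3; report 4 gives 0 > -3. Violating.
Others report (9, 5, 13): truth gives -3; report 4 gives 0 > -3. Violating.
Others report (9, 9, 9): truth gives -3; report 4 gives 0 > -3. Violating.
Others report (4, 4, 4): truth gives 0; no alternative beats it.
Others report (4, 4, 5): truth gives 0; no alternative beats it.
(Checking all 64 profiles: 7 have a profitable deviation, 57 do not.)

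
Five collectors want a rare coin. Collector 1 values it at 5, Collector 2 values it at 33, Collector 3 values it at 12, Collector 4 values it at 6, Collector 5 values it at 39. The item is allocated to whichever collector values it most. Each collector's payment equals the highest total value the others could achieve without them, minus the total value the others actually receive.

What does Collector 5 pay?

33

Collector 5 has the highest value and receives the item.
Without Collector 5, the item would go to the next-highest value, 33, so the others could achieve 33.
With Collector 5 present and winning, the others receive nothing, so their total is 0.
Payment = 33 - 0 = 33.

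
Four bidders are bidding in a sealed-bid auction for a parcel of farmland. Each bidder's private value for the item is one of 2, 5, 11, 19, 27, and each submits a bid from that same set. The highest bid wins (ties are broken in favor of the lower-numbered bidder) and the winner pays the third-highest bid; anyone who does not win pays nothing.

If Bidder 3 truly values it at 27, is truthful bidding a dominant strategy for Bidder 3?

Check each profile of the others' bids and compare truth against every alternative bid.
Others bid (2, 2, 27): truth gives 25, best alternative gives 0.
Others bid (2, 19, 2): truth gives 25, best alternative gives 0.
Others bid (19, 2, 2): truth gives 25, best alternative gives 0.
Others bid (2, 5, 27): truth gives 22, best alternative gives 0.
Others bid (2, 19, 5): truth gives 22, best alternative gives 0.
Others bid (5, 2, 27): truth gives 22, best alternative gives 0.
(Remaining 119 profiles checked similarly; truth is weakly best in each.)
In every case the truthful bid is at least as good as any alternative, so it is a dominant strategy.

Yes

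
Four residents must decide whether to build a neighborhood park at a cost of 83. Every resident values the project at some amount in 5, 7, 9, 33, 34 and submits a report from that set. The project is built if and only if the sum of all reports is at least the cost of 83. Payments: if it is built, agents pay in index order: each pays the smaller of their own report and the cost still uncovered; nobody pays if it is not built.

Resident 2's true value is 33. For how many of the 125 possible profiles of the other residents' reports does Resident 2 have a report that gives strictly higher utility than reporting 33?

29

Others report (7, 33, 34): truth gives 0; report 9 gives 24 > 0. Violating.
Others report (7, 34, 33): truth gives 0; report 9 gives 24 > 0. Violating.
Others report (7, 34, 34): truth gives 0; report 9 gives 24 > 0. Violating.
Others report (9, 33, 33): truth gives 0; report 9 gives 24 > 0. Violating.
Others report (5, 5, 5): truth gives 0; no alternative beats it.
Others report (5, 5, 7): truth gives 0; no alternative beats it.
(Checking all 125 profiles: 29 have a profitable deviation, 96 do not.)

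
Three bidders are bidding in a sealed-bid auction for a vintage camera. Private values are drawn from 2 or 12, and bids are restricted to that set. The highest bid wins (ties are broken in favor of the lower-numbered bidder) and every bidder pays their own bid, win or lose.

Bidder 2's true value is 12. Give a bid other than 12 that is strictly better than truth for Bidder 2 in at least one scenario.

2

Suppose Bidder 1 bids 12 and Bidder 3 bids 2.
Bid 12: loses but pays 12, utility -12.
Bid 2: loses but pays 2, utility -2.
So bidding 2 beats truth here (-2 > -12).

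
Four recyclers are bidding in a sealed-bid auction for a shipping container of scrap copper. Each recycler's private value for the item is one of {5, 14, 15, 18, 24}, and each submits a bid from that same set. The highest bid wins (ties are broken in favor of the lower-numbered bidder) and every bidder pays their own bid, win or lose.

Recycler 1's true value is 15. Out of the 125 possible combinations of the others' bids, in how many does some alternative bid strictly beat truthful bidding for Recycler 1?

106

Others bid (5, 5, 5): truth gives 0; bid 5 gives 10 > 0. Violating.
Others bid (5, 5, 14): truth gives 0; bid 14 gives 1 > 0. Violating.
Others bid (5, 5, 18): truth gives -15; bid 18 gives -3 > -15. Violating.
Others bid (5, 5, 24): truth gives -15; bid 5 gives -5 > -15. Violating.
Others bid (5, 5, 15): truth gives 0; no alternative beats it.
Others bid (5, 14, 15): truth gives 0; no alternative beats it.
(Checking all 125 profiles: 106 have a profitable deviation, 19 do not.)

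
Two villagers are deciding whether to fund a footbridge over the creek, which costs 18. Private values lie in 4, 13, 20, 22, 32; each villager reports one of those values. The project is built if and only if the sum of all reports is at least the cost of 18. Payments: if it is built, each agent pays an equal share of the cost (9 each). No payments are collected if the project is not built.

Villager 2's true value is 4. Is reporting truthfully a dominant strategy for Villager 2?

Check each profile of the others' reports and compare truth against every alternative report.
Others report (13): truth gives 0, best alternative gives -5.
Others report (20): truth gives -5, best alternative gives -5.
Others report (22): truth gives -5, best alternative gives -5.
Others report (32): truth gives -5, best alternative gives -5.
Others report (4): truth gives 0, best alternative gives 0.
In every case the truthful report is at least as good as any alternative, so it is a dominant strategy.

Yes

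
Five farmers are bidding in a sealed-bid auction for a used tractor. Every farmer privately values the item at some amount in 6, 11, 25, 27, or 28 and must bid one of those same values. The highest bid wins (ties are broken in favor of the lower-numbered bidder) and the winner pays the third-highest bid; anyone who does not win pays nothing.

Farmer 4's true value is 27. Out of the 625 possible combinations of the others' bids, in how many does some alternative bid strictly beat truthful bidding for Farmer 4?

Others bid (6, 6, 6, 28): truth gives 0; bid 28 gives 21 > 0. Violating.
Others bid (6, 6, 11, 28): truth gives 0; bid 28 gives 16 > 0. Violating.
Others bid (6, 6, 25, 28): truth gives 0; bid 28 gives 2 > 0. Violating.
Others bid (6, 6, 27, 6): truth gives 0; bid 28 gives 21 > 0. Violating.
Others bid (6, 6, 6, 6): truth gives 21; no alternative beats it.
Others bid (6, 6, 6, 11): truth gives 21; no alternative beats it.
(Checking all 625 profiles: 108 have a profitable deviation, 517 do not.)

108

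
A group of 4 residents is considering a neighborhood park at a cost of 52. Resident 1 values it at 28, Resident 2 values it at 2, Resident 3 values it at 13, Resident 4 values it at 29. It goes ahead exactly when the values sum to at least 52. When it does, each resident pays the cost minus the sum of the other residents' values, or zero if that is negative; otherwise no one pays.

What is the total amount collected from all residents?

Total value 72 ≥ cost 52, so it is built.
Resident 1: others sum to 44; max(0, 52 - 44) = 8.
Resident 2: others sum to 70; max(0, 52 - 70) = 0.
Resident 3: others sum to 59; max(0, 52 - 59) = 0.
Resident 4: others sum to 43; max(0, 52 - 43) = 9.
Total collected = 8 + 0 + 0 + 9 = 17.

17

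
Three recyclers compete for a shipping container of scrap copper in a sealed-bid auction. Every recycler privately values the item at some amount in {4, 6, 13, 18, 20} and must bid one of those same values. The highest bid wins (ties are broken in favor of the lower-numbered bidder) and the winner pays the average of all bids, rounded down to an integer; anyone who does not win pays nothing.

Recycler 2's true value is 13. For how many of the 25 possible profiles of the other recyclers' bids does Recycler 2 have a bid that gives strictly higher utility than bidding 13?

Others bid (4, 4): truth gives 6; bid 6 gives 9 > 6. Violating.
Others bid (4, 6): truth gives 6; bid 6 gives 8 > 6. Violating.
Others bid (13, 4): truth gives 0; bid 18 gives 2 > 0. Violating.
Others bid (13, 6): truth gives 0; bid 18 gives 1 > 0. Violating.
Others bid (4, 13): truth gives 3; no alternative beats it.
Others bid (4, 18): truth gives 0; no alternative beats it.
(Checking all 25 profiles: 4 have a profitable deviation, 21 do not.)

4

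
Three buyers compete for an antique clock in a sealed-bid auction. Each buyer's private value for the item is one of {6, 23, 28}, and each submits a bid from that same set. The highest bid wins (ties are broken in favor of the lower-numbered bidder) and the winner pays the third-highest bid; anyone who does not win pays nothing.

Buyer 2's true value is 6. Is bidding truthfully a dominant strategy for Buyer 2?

Yes

Check each profile of the others' bids and compare truth against every alternative bid.
Others bid (6, 6): truth gives 0, best alternative gives 0.
Others bid (6, 23): truth gives 0, best alternative gives 0.
Others bid (6, 28): truth gives 0, best alternative gives 0.
Others bid (23, 6): truth gives 0, best alternative gives 0.
Others bid (23, 23): truth gives 0, best alternative gives 0.
Others bid (23, 28): truth gives 0, best alternative gives 0.
(Remaining 3 profiles checked similarly; truth is weakly best in each.)
In every case the truthful bid is at least as good as any alternative, so it is a dominant strategy.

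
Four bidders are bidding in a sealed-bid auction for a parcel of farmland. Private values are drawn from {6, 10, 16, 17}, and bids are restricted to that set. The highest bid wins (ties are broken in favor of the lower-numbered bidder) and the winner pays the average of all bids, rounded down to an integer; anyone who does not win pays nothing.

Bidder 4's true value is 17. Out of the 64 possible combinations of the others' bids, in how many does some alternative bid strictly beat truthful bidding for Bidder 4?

Others bid (6, 6, 6): truth gives 9; bid 10 gives 10 > 9. Violating.
Others bid (6, 6, 10): truth gives 8; no alternative beats it.
Others bid (6, 6, 16): truth gives 6; no alternative beats it.
(Checking all 64 profiles: 1 has a profitable deviation, 63 do not.)

1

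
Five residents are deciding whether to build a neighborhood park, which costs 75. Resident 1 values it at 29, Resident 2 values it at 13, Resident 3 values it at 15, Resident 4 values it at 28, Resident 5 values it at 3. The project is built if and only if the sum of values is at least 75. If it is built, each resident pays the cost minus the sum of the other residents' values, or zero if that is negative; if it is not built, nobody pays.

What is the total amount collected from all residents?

Total value 88 ≥ cost 75, so it is built.
Resident 1: others sum to 59; max(0, 75 - 59) = 16.
Resident 2: others sum to 75; max(0, 75 - 75) = 0.
Resident 3: others sum to 73; max(0, 75 - 73) = 2.
Resident 4: others sum to 60; max(0, 75 - 60) = 15.
Resident 5: others sum to 85; max(0, 75 - 85) = 0.
Total collected = 16 + 0 + 2 + 15 + 0 = 33.

33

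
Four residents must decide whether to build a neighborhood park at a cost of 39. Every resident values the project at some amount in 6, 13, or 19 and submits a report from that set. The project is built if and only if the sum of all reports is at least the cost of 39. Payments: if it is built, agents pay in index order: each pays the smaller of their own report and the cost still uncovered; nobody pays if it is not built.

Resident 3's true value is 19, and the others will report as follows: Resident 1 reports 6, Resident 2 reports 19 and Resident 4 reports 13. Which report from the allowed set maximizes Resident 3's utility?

Report 6: project built, pays 6, utility 19 - 6 = 13.
Report 13: project built, pays 13, utility 19 - 13 = 6.
Report 19: project built, pays 14, utility 19 - 14 = 5.
The best choice is 6 with utility 13.

6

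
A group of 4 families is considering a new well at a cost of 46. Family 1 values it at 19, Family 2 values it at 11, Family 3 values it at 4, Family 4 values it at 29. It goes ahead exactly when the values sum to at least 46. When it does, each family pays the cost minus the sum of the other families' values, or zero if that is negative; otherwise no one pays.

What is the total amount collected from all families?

14

Total value 63 ≥ cost 46, so it is built.
Family 1: others sum to 44; max(0, 46 - 44) = 2.
Family 2: others sum to 52; max(0, 46 - 52) = 0.
Family 3: others sum to 59; max(0, 46 - 59) = 0.
Family 4: others sum to 34; max(0, 46 - 34) = 12.
Total collected = 2 + 0 + 0 + 12 = 14.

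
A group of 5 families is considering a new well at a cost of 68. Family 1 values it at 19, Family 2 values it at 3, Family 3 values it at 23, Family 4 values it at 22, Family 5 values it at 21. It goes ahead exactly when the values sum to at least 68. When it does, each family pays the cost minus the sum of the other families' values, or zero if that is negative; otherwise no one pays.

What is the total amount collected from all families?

Total value 88 ≥ cost 68, so it is built.
Family 1: others sum to 69; max(0, 68 - 69) = 0.
Family 2: others sum to 85; max(0, 68 - 85) = 0.
Family 3: others sum to 65; max(0, 68 - 65) = 3.
Family 4: others sum to 66; max(0, 68 - 66) = 2.
Family 5: others sum to 67; max(0, 68 - 67) = 1.
Total collected = 0 + 0 + 3 + 2 + 1 = 6.

6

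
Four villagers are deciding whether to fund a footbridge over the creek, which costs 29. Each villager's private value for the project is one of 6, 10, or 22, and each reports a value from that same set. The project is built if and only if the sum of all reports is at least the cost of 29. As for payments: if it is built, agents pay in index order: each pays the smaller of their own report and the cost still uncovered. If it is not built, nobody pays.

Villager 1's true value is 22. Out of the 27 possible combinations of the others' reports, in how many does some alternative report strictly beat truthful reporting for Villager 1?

26

Others report (6, 6, 10): truth gives 0; report 10 gives 12 > 0. Violating.
Others report (6, 6, 22): truth gives 0; report 6 gives 16 > 0. Violating.
Others report (6, 10, 6): truth gives 0; report 10 gives 12 > 0. Violating.
Others report (6, 10, 10): truth gives 0; report 6 gives 16 > 0. Violating.
Others report (6, 6, 6): truth gives 0; no alternative beats it.
(Checking all 27 profiles: 26 have a profitable deviation, 1 does not.)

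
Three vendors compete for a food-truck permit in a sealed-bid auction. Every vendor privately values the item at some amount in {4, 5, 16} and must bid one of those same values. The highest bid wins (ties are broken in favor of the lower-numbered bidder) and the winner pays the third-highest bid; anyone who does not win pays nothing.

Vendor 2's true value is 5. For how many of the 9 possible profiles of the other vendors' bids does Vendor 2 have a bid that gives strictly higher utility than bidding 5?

Others bid (4, 16): truth gives 0; bid 16 gives 1 > 0. Violating.
Others bid (5, 4): truth gives 0; bid 16 gives 1 > 0. Violating.
Others bid (4, 4): truth gives 1; no alternative beats it.
Others bid (4, 5): truth gives 1; no alternative beats it.
(Checking all 9 profiles: 2 have a profitable deviation, 7 do not.)

2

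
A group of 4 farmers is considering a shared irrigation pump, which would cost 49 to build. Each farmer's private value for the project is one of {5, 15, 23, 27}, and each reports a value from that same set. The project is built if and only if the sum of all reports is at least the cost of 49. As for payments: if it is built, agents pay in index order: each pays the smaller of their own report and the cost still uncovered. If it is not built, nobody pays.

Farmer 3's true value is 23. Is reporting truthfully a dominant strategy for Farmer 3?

Consider the case where Farmer 1 reports 5, Farmer 2 reports 5 and Farmer 4 reports 27.
Truthful report 23: project built, pays 23, utility 23 - 23 = 0.
Report 15 instead: project built, pays 15, utility 23 - 15 = 8.
Since 8 > 0, reporting 15 is strictly better here, so truthful reporting is not dominant.

No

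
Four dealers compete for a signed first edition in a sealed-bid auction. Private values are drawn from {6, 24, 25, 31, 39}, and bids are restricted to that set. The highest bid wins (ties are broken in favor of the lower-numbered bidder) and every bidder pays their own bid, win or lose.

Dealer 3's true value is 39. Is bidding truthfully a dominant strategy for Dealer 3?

No

Consider the case where Dealer 1 bids 6, Dealer 2 bids 6 and Dealer 4 bids 6.
Truthful bid 39: wins, pays 39, utility 39 - 39 = 0.
Bid 24 instead: wins, pays 24, utility 39 - 24 = 15.
Since 15 > 0, bidding 24 is strictly better here, so truthful bidding is not dominant.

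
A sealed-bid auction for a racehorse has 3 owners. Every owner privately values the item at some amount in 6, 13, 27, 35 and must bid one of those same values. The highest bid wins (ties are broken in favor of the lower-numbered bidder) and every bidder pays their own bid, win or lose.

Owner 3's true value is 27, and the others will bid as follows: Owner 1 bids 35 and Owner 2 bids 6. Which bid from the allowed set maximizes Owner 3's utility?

6

Bid 6: loses but pays 6, utility -6.
Bid 13: loses but pays 13, utility -13.
Bid 27: loses but pays 27, utility -27.
Bid 35: loses but pays 35, utility -35.
The best choice is 6 with utility -6.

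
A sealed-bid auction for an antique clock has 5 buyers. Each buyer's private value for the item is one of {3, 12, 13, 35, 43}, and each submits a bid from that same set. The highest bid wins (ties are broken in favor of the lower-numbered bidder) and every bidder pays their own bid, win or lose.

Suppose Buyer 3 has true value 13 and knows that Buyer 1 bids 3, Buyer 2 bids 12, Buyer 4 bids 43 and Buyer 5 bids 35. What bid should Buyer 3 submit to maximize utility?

3

Bid 3: loses but pays 3, utility -3.
Bid 12: loses but pays 12, utility -12.
Bid 13: loses but pays 13, utility -13.
Bid 35: loses but pays 35, utility -35.
Bid 43: wins, pays 43, utility 13 - 43 = -30.
The best choice is 3 with utility -3.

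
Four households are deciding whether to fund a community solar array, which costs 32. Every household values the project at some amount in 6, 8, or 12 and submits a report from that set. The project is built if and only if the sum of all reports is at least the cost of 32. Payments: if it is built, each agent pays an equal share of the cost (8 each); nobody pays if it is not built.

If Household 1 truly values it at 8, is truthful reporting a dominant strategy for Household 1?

Yes

Check each profile of the others' reports and compare truth against every alternative report.
Others report (6, 6, 6): truth gives 0, best alternative gives 0.
Others report (6, 6, 8): truth gives 0, best alternative gives 0.
Others report (6, 6, 12): truth gives 0, best alternative gives 0.
Others report (6, 8, 6): truth gives 0, best alternative gives 0.
Others report (6, 8, 8): truth gives 0, best alternative gives 0.
Others report (6, 8, 12): truth gives 0, best alternative gives 0.
(Remaining 21 profiles checked similarly; truth is weakly best in each.)
In every case the truthful report is at least as good as any alternative, so it is a dominant strategy.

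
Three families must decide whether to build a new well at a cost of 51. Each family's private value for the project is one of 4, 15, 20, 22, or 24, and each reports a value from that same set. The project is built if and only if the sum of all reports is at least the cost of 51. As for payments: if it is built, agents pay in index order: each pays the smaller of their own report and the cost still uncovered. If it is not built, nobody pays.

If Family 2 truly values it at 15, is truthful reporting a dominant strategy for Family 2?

Consider the case where Family 1 reports 24 and Family 3 reports 24.
Truthful report 15: project built, pays 15, utility 15 - 15 = 0.
Report 4 instead: project built, pays 4, utility 15 - 4 = 11.
Since 11 > 0, reporting 4 is strictly better here, so truthful reporting is not dominant.

No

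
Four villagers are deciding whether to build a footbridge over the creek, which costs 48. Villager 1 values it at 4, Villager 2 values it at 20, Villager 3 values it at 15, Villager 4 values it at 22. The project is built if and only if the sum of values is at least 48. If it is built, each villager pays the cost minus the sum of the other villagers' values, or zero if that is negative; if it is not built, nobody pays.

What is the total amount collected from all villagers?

Total value 61 ≥ cost 48, so it is built.
Villager 1: others sum to 57; max(0, 48 - 57) = 0.
Villager 2: others sum to 41; max(0, 48 - 41) = 7.
Villager 3: others sum to 46; max(0, 48 - 46) = 2.
Villager 4: others sum to 39; max(0, 48 - 39) = 9.
Total collected = 0 + 7 + 2 + 9 = 18.

18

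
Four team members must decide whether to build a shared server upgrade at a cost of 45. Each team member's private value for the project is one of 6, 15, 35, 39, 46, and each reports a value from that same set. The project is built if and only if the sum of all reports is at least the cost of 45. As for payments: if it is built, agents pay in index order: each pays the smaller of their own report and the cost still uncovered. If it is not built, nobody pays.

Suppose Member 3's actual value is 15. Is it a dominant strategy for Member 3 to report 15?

No

Consider the case where Member 1 reports 6, Member 2 reports 6 and Member 4 reports 35.
Truthful report 15: project built, pays 15, utility 15 - 15 = 0.
Report 6 instead: project built, pays 6, utility 15 - 6 = 9.
Since 9 > 0, reporting 6 is strictly better here, so truthful reporting is not dominant.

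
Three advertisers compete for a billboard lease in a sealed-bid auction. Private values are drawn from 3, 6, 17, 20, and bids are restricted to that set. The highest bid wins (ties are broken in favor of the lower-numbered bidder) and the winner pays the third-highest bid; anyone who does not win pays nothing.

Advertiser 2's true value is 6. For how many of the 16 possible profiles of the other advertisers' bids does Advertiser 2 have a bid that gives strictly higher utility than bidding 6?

Others bid (3, 17): truth gives 0; bid 17 gives 3 > 0. Violating.
Others bid (3, 20): truth gives 0; bid 20 gives 3 > 0. Violating.
Others bid (6, 3): truth gives 0; bid 17 gives 3 > 0. Violating.
Others bid (17, 3): truth gives 0; bid 20 gives 3 > 0. Violating.
Others bid (3, 3): truth gives 3; no alternative beats it.
Others bid (3, 6): truth gives 3; no alternative beats it.
(Checking all 16 profiles: 4 have a profitable deviation, 12 do not.)

4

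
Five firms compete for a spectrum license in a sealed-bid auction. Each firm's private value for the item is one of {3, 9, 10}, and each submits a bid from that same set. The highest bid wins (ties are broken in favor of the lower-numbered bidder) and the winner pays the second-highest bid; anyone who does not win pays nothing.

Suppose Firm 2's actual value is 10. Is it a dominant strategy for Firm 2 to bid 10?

Check each profile of the others' bids and compare truth against every alternative bid.
Others bid (9, 3, 3, 3): truth gives 1, best alternative gives 0.
Others bid (9, 3, 3, 9): truth gives 1, best alternative gives 0.
Others bid (9, 3, 9, 3): truth gives 1, best alternative gives 0.
Others bid (9, 3, 9, 9): truth gives 1, best alternative gives 0.
Others bid (9, 9, 3, 3): truth gives 1, best alternative gives 0.
Others bid (9, 9, 3, 9): truth gives 1, best alternative gives 0.
(Remaining 75 profiles checked similarly; truth is weakly best in each.)
In every case the truthful bid is at least as good as any alternative, so it is a dominant strategy.

Yes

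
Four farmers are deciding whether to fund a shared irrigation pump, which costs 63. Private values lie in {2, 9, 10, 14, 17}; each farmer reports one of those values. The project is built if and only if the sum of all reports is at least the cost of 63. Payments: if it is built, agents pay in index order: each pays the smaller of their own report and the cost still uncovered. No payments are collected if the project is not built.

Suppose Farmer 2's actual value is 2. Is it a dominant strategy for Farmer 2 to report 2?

Yes

Check each profile of the others' reports and compare truth against every alternative report.
Others report (2, 2, 2): truth gives 0, best alternative gives 0.
Others report (2, 2, 9): truth gives 0, best alternative gives 0.
Others report (2, 2, 10): truth gives 0, best alternative gives 0.
Others report (2, 2, 14): truth gives 0, best alternative gives 0.
Others report (2, 2, 17): truth gives 0, best alternative gives 0.
Others report (2, 9, 2): truth gives 0, best alternative gives 0.
(Remaining 119 profiles checked similarly; truth is weakly best in each.)
In every case the truthful report is at least as good as any alternative, so it is a dominant strategy.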